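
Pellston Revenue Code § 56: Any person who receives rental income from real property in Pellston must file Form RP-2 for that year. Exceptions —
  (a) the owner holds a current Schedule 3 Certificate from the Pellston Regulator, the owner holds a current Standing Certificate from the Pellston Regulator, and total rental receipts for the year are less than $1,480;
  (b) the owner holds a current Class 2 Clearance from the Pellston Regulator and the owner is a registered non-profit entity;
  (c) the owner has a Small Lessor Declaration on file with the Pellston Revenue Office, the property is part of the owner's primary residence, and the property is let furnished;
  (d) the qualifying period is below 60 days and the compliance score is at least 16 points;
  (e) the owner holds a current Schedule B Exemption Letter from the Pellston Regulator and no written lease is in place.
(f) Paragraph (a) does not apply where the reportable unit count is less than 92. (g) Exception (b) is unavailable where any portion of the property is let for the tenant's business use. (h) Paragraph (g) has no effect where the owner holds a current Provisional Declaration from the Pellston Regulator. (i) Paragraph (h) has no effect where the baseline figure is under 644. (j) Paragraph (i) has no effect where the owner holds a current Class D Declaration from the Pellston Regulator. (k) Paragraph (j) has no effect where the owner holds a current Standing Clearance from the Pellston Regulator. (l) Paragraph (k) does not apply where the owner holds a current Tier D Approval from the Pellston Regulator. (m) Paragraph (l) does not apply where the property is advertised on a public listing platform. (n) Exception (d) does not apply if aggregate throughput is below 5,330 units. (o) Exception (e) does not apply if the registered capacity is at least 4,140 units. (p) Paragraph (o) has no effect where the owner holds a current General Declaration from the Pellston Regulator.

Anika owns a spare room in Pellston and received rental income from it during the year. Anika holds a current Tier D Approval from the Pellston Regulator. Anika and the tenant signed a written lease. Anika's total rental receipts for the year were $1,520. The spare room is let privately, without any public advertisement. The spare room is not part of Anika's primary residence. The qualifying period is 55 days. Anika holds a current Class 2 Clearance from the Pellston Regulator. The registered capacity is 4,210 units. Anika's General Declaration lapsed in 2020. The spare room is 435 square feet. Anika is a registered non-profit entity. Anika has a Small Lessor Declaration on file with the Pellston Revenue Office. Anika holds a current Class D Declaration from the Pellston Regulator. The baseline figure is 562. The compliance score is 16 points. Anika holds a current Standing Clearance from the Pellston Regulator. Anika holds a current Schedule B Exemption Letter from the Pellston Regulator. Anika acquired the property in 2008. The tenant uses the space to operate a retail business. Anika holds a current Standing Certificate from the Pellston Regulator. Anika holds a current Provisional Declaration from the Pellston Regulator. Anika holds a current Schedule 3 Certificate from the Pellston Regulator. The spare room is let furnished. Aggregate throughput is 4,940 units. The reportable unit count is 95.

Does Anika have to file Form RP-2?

Exception (a) fails — total rental receipts for the year are $1,520, not less than $1,480.
Exception (b): a current Class 2 Clearance is held; Anika is a registered non-profit — every condition holds. Applying paragraphs (g)–(m): (g) would limit (b) — the space is let for business use — but (h) sets (g) aside: (h) operates — a current Provisional Declaration is held. (i) would limit (h) — the baseline figure is 562, under the 644 limit — but (j) sets (i) aside: (j) operates against (i): a current Class D Declaration is held. (k) operates (a current Standing Clearance is held), but is set aside by (l): (l) operates — a current Tier D Approval is held. (m) does not operate here (the property is let privately without advertisement), so (l) stands. Exception (b) stands.
Exception (c) requires that the property is part of the owner's primary residence; but the spare room is not part of the primary residence, so (c) is unavailable.
Exception (d)'s conditions are all satisfied: the qualifying period is 55 days, below the 60 days limit; the compliance score is 16 points, meeting the 16 points threshold. However, paragraph (n) must be considered: (n) operates — aggregate throughput is 4,940 units, below the 5,330 units limit. (d) is therefore removed.
Exception (e) requires that no written lease is in place; but a written lease is in place, so (e) is unavailable.

No — exception (b) applies; Anika is not required to file Form RP-2.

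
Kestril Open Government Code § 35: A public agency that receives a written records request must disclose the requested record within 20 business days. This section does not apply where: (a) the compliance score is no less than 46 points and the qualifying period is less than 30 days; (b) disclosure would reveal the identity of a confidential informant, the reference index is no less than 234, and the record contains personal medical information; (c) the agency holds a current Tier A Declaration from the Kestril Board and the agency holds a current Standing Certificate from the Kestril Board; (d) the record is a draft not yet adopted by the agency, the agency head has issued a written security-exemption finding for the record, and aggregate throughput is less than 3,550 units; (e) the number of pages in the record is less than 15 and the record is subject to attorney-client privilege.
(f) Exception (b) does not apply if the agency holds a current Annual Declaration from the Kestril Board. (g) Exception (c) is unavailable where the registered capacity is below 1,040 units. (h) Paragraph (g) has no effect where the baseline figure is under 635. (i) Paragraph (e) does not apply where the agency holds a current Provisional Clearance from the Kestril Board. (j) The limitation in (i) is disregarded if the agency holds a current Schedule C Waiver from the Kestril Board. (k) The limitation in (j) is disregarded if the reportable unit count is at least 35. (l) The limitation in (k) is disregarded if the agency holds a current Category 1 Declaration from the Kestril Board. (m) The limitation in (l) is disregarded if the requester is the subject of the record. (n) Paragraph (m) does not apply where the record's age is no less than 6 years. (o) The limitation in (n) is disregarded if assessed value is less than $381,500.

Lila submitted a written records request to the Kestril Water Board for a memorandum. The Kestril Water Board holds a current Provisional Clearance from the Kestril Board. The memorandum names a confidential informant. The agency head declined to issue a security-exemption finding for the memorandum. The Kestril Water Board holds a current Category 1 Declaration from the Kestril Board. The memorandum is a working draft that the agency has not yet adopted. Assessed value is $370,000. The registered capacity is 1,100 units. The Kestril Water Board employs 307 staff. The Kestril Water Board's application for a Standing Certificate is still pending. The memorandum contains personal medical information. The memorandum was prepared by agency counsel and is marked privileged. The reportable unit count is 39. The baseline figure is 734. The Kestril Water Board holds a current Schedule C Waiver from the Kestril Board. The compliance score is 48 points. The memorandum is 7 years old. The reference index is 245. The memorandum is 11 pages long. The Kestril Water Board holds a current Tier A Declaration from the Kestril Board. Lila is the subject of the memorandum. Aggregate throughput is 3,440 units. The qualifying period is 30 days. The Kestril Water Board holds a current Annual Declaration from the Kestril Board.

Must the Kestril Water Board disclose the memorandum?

Exception (a) requires that the qualifying period is less than 30 days; but the qualifying period is 30 days, not less than 30 days, so (a) is unavailable.
Exception (b) is satisfied on its face — the memorandum names a confidential informant; the reference index is 245, meeting the 234 threshold; the memorandum contains personal medical information. Turning to paragraph (f): (f) operates against (b): a current Annual Declaration is held. So (b) is unavailable.
Exception (c) does not apply: there is no Standing Certificate in force.
Exception (d) requires that the agency head has issued a written security-exemption finding for the record; but the agency head declined to issue a security-exemption finding, so (d) is unavailable.
All of (e)'s requirements are met (the number of pages in the record is 11, less than the 15 limit; the memorandum is privileged). Turning to paragraphs (i)–(o): (i) operates against (e): a current Provisional Clearance is held. (j) operates (a current Schedule C Waiver is held), but is displaced by (k): (k) operates against (j): the reportable unit count is 39, meeting the 35 threshold. (l) applies (a current Category 1 Declaration is held), but is set aside by (m): (m) is engaged — Lila is the subject of the memorandum. (n) applies (the record's age is 7 years, meeting the 6 years threshold), but is displaced by (o): (o) operates against (n): assessed value is $370,000, less than the $381,500 limit. So (e) is unavailable.
No exception applies. The general rule governs.

Yes — the Kestril Water Board must disclose the memorandum.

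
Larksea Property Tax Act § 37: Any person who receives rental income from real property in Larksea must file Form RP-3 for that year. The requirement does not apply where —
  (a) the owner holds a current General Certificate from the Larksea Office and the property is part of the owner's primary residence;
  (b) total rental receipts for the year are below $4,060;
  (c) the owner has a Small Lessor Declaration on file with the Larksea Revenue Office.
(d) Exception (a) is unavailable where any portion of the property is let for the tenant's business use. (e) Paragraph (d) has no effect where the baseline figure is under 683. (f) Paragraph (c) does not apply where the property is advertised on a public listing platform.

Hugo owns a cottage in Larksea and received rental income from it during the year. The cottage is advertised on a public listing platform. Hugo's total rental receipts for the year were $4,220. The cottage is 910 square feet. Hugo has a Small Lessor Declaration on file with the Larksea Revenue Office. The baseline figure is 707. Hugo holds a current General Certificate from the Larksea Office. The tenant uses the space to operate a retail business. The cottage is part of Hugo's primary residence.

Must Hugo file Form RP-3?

Yes — Hugo must file Form RP-3.

Exception (a)'s conditions are all satisfied: a current General Certificate is held; the cottage is part of the primary residence. However, paragraphs (d)–(e) must be considered: (d) operates against (a): the space is let for business use. (e), which would lift (d), is not triggered — the baseline figure is 707, not under 683. So (a) is unavailable.
Exception (b) fails — total rental receipts for the year are $4,220, not below $4,060.
Exception (c): a Small Lessor Declaration is on file — every condition holds. Turning to paragraph (f): (f) is triggered — the property is publicly advertised. (c) is therefore removed.
Every exception is unavailable, so the rule governs.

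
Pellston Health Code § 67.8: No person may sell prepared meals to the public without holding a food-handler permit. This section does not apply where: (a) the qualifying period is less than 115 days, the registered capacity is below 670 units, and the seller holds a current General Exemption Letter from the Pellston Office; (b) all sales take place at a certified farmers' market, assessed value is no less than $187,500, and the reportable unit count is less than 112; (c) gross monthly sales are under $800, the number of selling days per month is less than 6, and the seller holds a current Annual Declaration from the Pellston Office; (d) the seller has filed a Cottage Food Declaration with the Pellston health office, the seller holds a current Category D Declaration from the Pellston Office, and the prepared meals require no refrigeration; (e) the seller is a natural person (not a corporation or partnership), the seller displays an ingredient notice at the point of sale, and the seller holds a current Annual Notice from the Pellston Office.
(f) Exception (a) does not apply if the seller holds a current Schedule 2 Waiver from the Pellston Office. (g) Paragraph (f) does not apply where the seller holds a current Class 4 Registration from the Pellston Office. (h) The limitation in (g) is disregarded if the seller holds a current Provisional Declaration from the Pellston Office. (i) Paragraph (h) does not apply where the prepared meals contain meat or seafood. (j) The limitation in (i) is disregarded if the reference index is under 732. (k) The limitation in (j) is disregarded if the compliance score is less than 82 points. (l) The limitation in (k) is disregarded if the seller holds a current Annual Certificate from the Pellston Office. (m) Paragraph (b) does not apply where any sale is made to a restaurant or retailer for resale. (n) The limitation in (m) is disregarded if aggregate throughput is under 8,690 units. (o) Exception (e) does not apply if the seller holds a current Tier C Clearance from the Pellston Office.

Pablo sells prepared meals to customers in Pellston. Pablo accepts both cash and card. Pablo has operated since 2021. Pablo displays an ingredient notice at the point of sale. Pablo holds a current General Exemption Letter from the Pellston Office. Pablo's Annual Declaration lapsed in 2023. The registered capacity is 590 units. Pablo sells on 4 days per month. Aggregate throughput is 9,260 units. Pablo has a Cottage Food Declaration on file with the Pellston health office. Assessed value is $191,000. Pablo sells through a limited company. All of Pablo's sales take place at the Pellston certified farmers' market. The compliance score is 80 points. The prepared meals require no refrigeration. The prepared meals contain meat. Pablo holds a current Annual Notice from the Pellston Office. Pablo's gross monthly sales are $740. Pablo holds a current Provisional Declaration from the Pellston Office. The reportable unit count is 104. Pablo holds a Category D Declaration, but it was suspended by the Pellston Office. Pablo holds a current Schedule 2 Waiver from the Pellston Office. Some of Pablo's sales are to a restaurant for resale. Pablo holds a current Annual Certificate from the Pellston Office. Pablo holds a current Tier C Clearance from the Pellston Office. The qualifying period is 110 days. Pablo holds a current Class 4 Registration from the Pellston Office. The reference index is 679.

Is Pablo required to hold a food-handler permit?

Exception (a) is satisfied on its face — the qualifying period is 110 days, less than the 115 days limit; the registered capacity is 590 units, below the 670 units limit; a current General Exemption Letter is held. But applying paragraphs (f)–(l): (f) operates against (a): a current Schedule 2 Waiver is held. (g) would limit (f) — a current Class 4 Registration is held — but (h) sets (g) aside: (h) operates — a current Provisional Declaration is held. (i) operates (the prepared meals contain meat), but is displaced by (j): (j) operates against (i): the reference index is 679, under the 732 limit. (k) applies (the compliance score is 80 points, less than the 82 points limit), but yields to (l): (l) operates against (k): a current Annual Certificate is held. (a) is therefore removed.
Exception (b) is satisfied on its face — all sales are at a certified farmers' market; assessed value is $191,000, meeting the $187,500 threshold; the reportable unit count is 104, less than the 112 limit. However, paragraphs (m)–(n) must be considered: (m) operates — some sales are to a restaurant for resale. (n), which would lift (m), is inapplicable — aggregate throughput is 9,260 units, not under 8,690 units. Exception (b) does not apply.
Exception (c) fails — there is no Annual Declaration in force.
Exception (d) requires that the seller holds a current Category D Declaration from the Pellston Office; but the Category D Declaration is not current, so (d) is unavailable.
Exception (e) requires that the seller is a natural person (not a corporation or partnership); but the seller operates through a limited company, so (e) is unavailable.
No exception is made out. Pablo falls within the general rule.

Yes — Pablo must hold a food-handler permit.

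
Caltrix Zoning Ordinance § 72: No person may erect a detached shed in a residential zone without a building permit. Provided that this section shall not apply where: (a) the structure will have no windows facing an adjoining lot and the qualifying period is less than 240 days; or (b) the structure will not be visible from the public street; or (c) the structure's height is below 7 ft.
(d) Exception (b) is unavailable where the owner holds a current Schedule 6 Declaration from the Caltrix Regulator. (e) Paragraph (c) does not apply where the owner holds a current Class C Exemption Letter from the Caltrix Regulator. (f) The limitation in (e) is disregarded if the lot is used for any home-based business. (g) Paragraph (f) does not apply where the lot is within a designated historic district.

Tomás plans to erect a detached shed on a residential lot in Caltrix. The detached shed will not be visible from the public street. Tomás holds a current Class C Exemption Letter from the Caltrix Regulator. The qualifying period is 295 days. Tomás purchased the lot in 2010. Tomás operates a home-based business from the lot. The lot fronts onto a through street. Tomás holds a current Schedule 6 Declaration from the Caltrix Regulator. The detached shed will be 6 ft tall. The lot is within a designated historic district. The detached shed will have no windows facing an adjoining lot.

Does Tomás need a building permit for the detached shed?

Yes — Tomás must obtain a building permit.

Exception (a) fails — the qualifying period is 295 days, not less than 240 days.
Exception (b): the structure will not be visible from the street — every condition holds. Turning to paragraph (d): (d) operates against (b): a current Schedule 6 Declaration is held. Exception (b) does not apply.
Exception (c): the structure's height is 6 ft, below the 7 ft limit — every condition holds. But applying paragraphs (e)–(g): (e) operates against (c): a current Class C Exemption Letter is held. (f) would limit (e) — a home-based business operates on the lot — but (g) sets (f) aside: (g) operates against (f): the lot is in a historic district. (c) is therefore removed.
No exception is made out. Tomás falls within the general rule.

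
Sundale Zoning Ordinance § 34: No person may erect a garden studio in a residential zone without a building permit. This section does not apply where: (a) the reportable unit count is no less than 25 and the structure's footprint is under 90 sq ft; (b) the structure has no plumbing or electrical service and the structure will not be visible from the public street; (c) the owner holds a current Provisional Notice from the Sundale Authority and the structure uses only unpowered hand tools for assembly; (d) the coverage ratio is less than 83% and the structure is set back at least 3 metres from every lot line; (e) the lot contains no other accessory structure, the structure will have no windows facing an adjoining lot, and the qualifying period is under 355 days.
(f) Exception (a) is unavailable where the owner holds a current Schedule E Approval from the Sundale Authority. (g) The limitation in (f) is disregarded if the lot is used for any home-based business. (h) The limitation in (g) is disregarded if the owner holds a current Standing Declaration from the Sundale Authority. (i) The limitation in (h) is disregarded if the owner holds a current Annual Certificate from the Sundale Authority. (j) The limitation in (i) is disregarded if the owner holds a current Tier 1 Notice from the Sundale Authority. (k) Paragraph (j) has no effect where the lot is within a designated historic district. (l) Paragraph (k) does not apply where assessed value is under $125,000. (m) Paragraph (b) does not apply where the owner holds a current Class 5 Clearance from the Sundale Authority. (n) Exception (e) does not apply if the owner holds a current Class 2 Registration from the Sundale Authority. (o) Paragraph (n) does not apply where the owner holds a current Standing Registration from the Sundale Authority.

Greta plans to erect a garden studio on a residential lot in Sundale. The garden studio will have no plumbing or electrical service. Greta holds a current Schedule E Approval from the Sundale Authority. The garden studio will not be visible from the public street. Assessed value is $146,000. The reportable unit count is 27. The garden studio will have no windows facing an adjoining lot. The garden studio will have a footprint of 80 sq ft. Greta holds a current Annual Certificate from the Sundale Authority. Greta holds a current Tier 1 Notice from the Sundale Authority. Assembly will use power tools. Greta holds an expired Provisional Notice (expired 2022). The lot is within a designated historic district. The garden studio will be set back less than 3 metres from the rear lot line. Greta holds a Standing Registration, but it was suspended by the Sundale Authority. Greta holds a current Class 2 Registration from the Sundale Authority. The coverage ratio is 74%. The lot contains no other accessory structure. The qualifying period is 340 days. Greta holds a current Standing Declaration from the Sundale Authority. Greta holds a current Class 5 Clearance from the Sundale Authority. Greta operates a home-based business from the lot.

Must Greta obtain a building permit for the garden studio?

Exception (a): the reportable unit count is 27, meeting the 25 threshold; the structure's footprint is 80 sq ft, under the 90 sq ft limit — every condition holds. Considering the limiting provisions: (f) applies (a current Schedule E Approval is held), but is displaced by (g): (g) is triggered — a home-based business operates on the lot. (h) would limit (g) — a current Standing Declaration is held — but (i) sets (h) aside: (i) is triggered — a current Annual Certificate is held. (j) applies (a current Tier 1 Notice is held), but yields to (k): (k) operates against (j): the lot is in a historic district. (l), which would lift (k), does not operate here — assessed value is $146,000, not under $125,000. Exception (a) stands.
Exception (b) is satisfied on its face — there is no plumbing or electrical service; the structure will not be visible from the street. But: (m) operates — a current Class 5 Clearance is held. So (b) is unavailable.
Exception (c) does not apply: the Provisional Notice is not current.
Exception (d) requires that the structure is set back at least 3 metres from every lot line; but the rear setback is under 3 m, so (d) is unavailable.
All of (e)'s requirements are met (the lot has no other accessory structure; no windows face an adjoining lot; the qualifying period is 340 days, under the 355 days limit). But applying paragraphs (n)–(o): (n) is triggered — a current Class 2 Registration is held. (o) does not operate here (no current Standing Registration is held), so (n) stands. Exception (e) does not apply.

No — exception (a) applies; Greta does not need a building permit.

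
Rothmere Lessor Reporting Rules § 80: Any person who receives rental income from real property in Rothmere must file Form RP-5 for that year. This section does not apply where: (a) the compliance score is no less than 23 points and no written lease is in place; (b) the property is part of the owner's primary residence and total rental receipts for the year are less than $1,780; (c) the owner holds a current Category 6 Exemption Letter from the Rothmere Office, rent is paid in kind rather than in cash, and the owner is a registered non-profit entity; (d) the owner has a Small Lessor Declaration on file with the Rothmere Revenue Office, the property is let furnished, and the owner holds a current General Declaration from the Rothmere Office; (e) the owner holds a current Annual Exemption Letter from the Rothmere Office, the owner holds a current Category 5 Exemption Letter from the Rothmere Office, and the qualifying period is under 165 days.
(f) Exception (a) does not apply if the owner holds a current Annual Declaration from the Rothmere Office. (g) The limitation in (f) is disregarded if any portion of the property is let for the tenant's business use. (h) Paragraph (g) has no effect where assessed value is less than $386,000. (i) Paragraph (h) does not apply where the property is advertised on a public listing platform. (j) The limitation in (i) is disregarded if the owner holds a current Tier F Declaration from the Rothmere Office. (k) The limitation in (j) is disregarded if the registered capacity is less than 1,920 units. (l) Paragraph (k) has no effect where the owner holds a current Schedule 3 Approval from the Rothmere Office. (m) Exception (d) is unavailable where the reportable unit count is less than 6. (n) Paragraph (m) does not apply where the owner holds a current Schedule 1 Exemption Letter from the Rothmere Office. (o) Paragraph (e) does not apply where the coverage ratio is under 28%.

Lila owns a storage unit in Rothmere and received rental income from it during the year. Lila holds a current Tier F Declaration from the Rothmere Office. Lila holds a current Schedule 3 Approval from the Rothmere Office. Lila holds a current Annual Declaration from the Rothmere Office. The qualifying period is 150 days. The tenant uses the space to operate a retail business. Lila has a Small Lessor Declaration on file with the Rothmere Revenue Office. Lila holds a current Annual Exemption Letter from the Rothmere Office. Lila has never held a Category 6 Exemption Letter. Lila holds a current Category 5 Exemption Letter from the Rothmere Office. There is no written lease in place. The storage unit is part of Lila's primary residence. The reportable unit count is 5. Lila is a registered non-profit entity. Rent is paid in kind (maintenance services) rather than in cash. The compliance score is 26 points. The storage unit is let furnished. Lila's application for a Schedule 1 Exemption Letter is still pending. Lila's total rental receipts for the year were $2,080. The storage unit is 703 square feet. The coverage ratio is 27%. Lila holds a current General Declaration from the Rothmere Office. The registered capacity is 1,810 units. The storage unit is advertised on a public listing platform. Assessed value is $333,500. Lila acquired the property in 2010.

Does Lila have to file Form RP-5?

Yes — Lila must file Form RP-5.

Exception (a)'s conditions are all satisfied: the compliance score is 26 points, meeting the 23 points threshold; there is no written lease. However, paragraphs (f)–(l) must be considered: (f) is engaged — a current Annual Declaration is held. (g) operates (the space is let for business use), but is overridden by (h): (h) operates against (g): assessed value is $333,500, less than the $386,000 limit. (i) applies (the property is publicly advertised), but is set aside by (j): (j) operates against (i): a current Tier F Declaration is held. (k) would limit (j) — the registered capacity is 1,810 units, less than the 1,920 units limit — but (l) sets (k) aside: (l) is engaged — a current Schedule 3 Approval is held. So (a) is unavailable.
Exception (b) requires that total rental receipts for the year are less than $1,780; but total rental receipts for the year are $2,080, not less than $1,780, so (b) is unavailable.
Exception (c) fails — there is no Category 6 Exemption Letter in force.
Exception (d): a Small Lessor Declaration is on file; the property is let furnished; a current General Declaration is held — every condition holds. Turning to paragraphs (m)–(n): (m) operates against (d): the reportable unit count is 5, less than the 6 limit. (n) does not operate here (no current Schedule 1 Exemption Letter is held), so (m) stands. (d) is therefore removed.
All of (e)'s requirements are met (a current Annual Exemption Letter is held; a current Category 5 Exemption Letter is held; the qualifying period is 150 days, under the 165 days limit). Turning to paragraph (o): (o) operates against (e): the coverage ratio is 27%, under the 28% limit. Exception (e) does not apply.
Every exception is unavailable, so the rule governs.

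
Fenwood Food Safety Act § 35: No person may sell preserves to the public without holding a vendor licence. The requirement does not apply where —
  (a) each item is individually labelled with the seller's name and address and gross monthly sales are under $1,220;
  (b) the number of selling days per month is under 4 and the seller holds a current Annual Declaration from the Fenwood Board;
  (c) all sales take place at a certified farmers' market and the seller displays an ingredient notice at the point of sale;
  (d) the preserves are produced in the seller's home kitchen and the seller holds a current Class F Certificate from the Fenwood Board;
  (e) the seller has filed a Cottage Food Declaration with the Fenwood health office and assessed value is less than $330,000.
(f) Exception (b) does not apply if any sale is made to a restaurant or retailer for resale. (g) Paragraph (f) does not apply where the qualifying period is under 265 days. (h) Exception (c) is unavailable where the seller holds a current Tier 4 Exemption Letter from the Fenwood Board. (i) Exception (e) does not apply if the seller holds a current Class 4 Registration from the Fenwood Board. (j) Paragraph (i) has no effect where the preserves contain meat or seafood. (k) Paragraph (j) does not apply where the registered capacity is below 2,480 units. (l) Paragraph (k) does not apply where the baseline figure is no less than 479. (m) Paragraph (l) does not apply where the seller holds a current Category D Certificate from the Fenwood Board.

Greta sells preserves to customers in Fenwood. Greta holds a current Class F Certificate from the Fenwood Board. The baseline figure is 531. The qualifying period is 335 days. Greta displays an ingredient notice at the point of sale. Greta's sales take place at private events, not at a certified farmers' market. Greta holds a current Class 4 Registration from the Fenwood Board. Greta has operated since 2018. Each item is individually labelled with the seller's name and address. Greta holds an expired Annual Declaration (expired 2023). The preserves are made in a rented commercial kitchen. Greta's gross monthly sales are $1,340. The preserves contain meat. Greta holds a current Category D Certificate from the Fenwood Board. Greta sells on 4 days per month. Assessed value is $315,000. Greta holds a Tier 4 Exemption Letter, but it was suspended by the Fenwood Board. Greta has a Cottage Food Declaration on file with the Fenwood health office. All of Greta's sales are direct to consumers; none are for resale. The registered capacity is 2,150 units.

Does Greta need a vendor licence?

Yes — Greta must hold a vendor licence.

Exception (a) does not apply: gross monthly sales are $1,340, not under $1,220.
Exception (b) does not apply: the number of selling days per month is 4, not under 4.
Exception (c) does not apply: sales are at private events, not a certified farmers' market.
Exception (d) requires that the preserves are produced in the seller's home kitchen; but the preserves are made in a commercial kitchen, not a home kitchen, so (d) is unavailable.
Exception (e): a Cottage Food Declaration is on file; assessed value is $315,000, less than the $330,000 limit — every condition holds. But applying paragraphs (i)–(m): (i) is engaged — a current Class 4 Registration is held. (j) would limit (i) — the preserves contain meat — but (k) sets (j) aside: (k) is triggered — the registered capacity is 2,150 units, below the 2,480 units limit. (l) is triggered (the baseline figure is 531, meeting the 479 threshold), but is overridden by (m): (m) is engaged — a current Category D Certificate is held. (e) is therefore removed.
None of the exceptions is available; § 35 applies in full.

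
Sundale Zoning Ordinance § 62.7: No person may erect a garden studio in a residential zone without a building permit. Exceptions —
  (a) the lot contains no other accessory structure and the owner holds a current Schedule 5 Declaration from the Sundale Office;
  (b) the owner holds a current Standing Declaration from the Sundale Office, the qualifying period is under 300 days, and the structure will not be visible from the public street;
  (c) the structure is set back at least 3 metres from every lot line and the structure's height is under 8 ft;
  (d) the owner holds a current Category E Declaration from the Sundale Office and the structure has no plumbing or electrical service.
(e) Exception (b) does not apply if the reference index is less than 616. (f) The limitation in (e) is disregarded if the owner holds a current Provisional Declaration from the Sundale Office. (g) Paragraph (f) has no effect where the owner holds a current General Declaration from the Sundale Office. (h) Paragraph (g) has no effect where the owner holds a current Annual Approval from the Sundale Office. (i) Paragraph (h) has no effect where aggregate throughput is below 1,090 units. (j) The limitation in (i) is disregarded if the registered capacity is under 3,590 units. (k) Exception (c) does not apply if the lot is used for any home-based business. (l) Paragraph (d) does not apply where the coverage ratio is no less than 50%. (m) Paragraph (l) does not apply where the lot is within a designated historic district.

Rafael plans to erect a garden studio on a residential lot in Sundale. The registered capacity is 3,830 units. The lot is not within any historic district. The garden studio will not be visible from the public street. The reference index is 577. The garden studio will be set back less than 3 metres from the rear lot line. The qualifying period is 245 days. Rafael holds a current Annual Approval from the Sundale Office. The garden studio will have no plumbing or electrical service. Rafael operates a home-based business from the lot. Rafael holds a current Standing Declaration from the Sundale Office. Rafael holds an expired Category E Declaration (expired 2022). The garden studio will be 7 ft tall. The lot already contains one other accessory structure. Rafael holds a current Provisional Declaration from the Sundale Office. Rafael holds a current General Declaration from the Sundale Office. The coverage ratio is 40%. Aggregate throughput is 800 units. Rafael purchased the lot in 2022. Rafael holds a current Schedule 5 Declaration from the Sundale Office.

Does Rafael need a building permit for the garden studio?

Yes — Rafael must obtain a building permit.

Exception (a) does not apply: the lot already has another accessory structure.
Exception (b): a current Standing Declaration is held; the qualifying period is 245 days, under the 300 days limit; the structure will not be visible from the street — every condition holds. But applying paragraphs (e)–(j): (e) is triggered — the reference index is 577, less than the 616 limit. (f) is triggered (a current Provisional Declaration is held), but is displaced by (g): (g) operates against (f): a current General Declaration is held. (h) applies (a current Annual Approval is held), but is overridden by (i): (i) operates — aggregate throughput is 800 units, below the 1,090 units limit. (j) is inapplicable (the registered capacity is 3,830 units, not under 3,590 units), so (i) stands. Exception (b) does not apply.
Exception (c) does not apply: the rear setback is under 3 m.
Exception (d) does not apply: there is no Category E Declaration in force.
Every exception is unavailable, so the rule governs.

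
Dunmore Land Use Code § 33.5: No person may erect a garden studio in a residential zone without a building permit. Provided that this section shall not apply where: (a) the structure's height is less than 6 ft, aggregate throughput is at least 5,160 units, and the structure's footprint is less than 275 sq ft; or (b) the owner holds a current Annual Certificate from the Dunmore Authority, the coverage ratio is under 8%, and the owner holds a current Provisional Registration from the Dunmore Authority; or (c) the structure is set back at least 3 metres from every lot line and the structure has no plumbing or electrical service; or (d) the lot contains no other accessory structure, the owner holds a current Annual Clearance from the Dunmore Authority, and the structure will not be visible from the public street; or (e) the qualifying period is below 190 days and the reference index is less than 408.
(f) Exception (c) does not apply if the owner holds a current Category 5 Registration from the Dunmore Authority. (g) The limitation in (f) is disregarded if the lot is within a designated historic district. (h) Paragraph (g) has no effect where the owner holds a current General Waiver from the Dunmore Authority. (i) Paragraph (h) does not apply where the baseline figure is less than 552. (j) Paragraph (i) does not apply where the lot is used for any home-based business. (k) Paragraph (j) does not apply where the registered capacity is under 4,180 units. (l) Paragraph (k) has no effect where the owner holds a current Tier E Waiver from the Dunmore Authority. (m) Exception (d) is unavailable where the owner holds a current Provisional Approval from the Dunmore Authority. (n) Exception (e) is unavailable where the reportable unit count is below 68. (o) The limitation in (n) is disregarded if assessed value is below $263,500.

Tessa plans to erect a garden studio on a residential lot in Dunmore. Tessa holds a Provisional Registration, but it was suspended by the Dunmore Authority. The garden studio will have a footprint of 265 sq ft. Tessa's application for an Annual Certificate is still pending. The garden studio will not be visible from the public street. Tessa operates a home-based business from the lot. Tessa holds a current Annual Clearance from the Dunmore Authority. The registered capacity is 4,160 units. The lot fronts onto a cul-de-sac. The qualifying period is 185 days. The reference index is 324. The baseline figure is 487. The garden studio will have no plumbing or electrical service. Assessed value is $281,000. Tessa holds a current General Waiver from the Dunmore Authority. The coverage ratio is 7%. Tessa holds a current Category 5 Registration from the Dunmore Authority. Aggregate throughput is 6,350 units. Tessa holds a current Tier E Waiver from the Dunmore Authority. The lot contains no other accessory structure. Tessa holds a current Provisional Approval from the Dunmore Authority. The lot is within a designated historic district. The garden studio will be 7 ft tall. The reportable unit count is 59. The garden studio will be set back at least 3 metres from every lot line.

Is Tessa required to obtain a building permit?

Exception (a) does not apply: the structure's height is 7 ft, not less than 6 ft.
Exception (b) requires that the owner holds a current Annual Certificate from the Dunmore Authority; but the Annual Certificate is not current, so (b) is unavailable.
All of (c)'s requirements are met (the setback is at least 3 m on every side; there is no plumbing or electrical service). Turning to paragraphs (f)–(l): (f) operates against (c): a current Category 5 Registration is held. (g) is triggered (the lot is in a historic district), but is overridden by (h): (h) operates against (g): a current General Waiver is held. (i) operates (the baseline figure is 487, less than the 552 limit), but yields to (j): (j) operates against (i): a home-based business operates on the lot. (k) is triggered (the registered capacity is 4,160 units, under the 4,180 units limit), but is set aside by (l): (l) operates against (k): a current Tier E Waiver is held. So (c) is unavailable.
Exception (d)'s conditions are all satisfied: the lot has no other accessory structure; a current Annual Clearance is held; the structure will not be visible from the street. However, paragraph (m) must be considered: (m) applies — a current Provisional Approval is held. Exception (d) does not apply.
Exception (e) is satisfied on its face — the qualifying period is 185 days, below the 190 days limit; the reference index is 324, less than the 408 limit. Turning to paragraphs (n)–(o): (n) operates against (e): the reportable unit count is 59, below the 68 limit. (o), which would lift (n), is not engaged — assessed value is $281,000, not below $263,500. Exception (e) does not apply.
None of the exceptions is available; § 33.5 applies in full.

Yes — Tessa must obtain a building permit.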